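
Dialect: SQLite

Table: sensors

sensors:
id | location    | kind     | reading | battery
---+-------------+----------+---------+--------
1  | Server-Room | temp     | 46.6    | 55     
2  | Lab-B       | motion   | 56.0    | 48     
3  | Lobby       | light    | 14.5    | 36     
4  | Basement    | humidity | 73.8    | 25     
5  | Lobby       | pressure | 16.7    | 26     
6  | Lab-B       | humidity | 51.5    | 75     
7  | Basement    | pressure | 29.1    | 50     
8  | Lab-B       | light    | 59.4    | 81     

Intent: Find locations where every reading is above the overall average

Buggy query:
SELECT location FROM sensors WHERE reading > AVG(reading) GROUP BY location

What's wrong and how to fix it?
Bug: AVG() is an aggregate; it can't sit directly in WHERE

Fix: Compute the overall average in a scalar subquery and compare each group's MIN against it in HAVING

Corrected query:
SELECT location FROM sensors GROUP BY location HAVING MIN(reading) > (SELECT AVG(reading) FROM sensors)

Result:
location   
-----------
Lab-B      
Server-Room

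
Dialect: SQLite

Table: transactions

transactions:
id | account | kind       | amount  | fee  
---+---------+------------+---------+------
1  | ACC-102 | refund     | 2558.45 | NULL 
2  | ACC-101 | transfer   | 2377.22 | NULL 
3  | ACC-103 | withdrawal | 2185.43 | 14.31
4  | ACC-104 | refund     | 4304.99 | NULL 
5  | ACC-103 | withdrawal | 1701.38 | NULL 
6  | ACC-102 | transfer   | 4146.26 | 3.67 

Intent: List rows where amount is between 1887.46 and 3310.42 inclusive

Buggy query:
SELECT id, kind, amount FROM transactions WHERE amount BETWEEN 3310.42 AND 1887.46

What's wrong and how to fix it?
Bug: BETWEEN expects the lower bound first; with 3310.42 AND 1887.46 the range is empty

Fix: Write BETWEEN 1887.46 AND 3310.42

Corrected query:
SELECT id, kind, amount FROM transactions WHERE amount BETWEEN 1887.46 AND 3310.42

Result:
id | kind       | amount 
---+------------+--------
1  | refund     | 2558.45
2  | transfer   | 2377.22
3  | withdrawal | 2185.43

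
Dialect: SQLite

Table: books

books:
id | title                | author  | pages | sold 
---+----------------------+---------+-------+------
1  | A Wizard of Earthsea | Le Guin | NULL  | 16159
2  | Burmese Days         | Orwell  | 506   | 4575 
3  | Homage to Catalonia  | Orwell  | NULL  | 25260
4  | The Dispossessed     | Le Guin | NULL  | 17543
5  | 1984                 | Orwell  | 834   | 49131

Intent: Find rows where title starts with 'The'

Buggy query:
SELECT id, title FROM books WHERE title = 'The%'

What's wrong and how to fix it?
Bug: '=' compares the literal string including the % character; pattern matching needs LIKE

Fix: Use LIKE for wildcard pattern matching

Corrected query:
SELECT id, title FROM books WHERE title LIKE 'The%'

Result:
id | title           
---+-----------------
4  | The Dispossessed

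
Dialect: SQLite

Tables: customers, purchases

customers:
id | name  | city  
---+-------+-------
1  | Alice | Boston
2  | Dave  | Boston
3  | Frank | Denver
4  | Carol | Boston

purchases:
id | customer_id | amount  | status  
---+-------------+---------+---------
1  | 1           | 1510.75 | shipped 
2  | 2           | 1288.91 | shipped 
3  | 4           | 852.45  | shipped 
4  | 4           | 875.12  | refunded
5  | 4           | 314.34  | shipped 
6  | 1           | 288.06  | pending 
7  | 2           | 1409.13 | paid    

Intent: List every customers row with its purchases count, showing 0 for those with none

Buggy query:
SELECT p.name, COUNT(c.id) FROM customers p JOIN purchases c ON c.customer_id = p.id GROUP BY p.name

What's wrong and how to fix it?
Bug: INNER JOIN drops customers rows that have no matching purchases rows

Fix: Use LEFT JOIN so parents without children still appear (COUNT(c.id) gives 0)

Corrected query:
SELECT p.name, COUNT(c.id) FROM customers p LEFT JOIN purchases c ON c.customer_id = p.id GROUP BY p.name

Result:
name  | COUNT(c.id)
------+------------
Alice | 2          
Carol | 3          
Dave  | 2          
Frank | 0          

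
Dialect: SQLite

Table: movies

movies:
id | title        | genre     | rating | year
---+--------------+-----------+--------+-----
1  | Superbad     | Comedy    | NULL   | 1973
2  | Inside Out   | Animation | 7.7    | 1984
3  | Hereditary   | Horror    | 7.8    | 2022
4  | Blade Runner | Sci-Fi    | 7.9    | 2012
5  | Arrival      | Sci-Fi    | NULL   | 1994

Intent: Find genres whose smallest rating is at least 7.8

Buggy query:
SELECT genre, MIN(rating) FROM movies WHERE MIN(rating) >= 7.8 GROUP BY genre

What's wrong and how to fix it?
Bug: MIN() in WHERE is a misuse of aggregate

Fix: Use HAVING for the per-group MIN condition

Corrected query:
SELECT genre, MIN(rating) FROM movies GROUP BY genre HAVING MIN(rating) >= 7.8

Result:
genre  | MIN(rating)
-------+------------
Horror | 7.8        
Sci-Fi | 7.9        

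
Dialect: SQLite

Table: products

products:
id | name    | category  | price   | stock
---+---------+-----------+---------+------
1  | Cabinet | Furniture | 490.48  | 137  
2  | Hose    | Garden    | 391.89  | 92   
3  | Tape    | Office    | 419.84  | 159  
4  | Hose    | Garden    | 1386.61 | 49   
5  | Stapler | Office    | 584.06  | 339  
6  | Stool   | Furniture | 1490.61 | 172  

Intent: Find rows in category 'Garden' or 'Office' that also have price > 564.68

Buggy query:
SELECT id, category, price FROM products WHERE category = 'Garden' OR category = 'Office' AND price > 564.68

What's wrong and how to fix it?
Bug: AND binds tighter than OR, so this parses as category = 'Garden' OR (category = 'Office' AND price > 564.68)

Fix: Add parentheses around the OR so the AND applies to both alternatives

Corrected query:
SELECT id, category, price FROM products WHERE (category = 'Garden' OR category = 'Office') AND price > 564.68

Result:
id | category | price  
---+----------+--------
4  | Garden   | 1386.61
5  | Office   | 584.06 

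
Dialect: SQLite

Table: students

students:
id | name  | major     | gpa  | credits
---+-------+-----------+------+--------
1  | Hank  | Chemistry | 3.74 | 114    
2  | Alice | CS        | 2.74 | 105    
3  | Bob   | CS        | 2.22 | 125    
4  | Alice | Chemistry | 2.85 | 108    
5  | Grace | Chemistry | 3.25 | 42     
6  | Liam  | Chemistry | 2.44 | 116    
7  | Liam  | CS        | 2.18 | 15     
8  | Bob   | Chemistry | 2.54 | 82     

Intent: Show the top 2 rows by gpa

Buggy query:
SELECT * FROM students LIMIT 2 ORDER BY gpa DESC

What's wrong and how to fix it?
Bug: LIMIT must come after ORDER BY

Fix: Swap the clauses: ORDER BY first, then LIMIT

Corrected query:
SELECT * FROM students ORDER BY gpa DESC LIMIT 2

Result:
id | name  | major     | gpa  | credits
---+-------+-----------+------+--------
1  | Hank  | Chemistry | 3.74 | 114    
5  | Grace | Chemistry | 3.25 | 42     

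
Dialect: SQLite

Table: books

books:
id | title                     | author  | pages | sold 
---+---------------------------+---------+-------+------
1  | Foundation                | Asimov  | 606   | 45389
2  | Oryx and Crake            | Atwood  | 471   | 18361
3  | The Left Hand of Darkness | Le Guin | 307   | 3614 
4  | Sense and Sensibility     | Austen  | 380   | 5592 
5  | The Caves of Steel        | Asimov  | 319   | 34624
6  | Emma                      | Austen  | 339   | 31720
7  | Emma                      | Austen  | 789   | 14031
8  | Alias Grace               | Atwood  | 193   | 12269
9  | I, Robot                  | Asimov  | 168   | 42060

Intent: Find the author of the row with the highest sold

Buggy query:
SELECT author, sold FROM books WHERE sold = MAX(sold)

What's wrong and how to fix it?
Bug: MAX(sold) is an aggregate and cannot be used directly in WHERE

Fix: Wrap MAX in a scalar subquery so WHERE compares against a single value

Corrected query:
SELECT author, sold FROM books WHERE sold = (SELECT MAX(sold) FROM books)

Result:
author | sold 
-------+------
Asimov | 45389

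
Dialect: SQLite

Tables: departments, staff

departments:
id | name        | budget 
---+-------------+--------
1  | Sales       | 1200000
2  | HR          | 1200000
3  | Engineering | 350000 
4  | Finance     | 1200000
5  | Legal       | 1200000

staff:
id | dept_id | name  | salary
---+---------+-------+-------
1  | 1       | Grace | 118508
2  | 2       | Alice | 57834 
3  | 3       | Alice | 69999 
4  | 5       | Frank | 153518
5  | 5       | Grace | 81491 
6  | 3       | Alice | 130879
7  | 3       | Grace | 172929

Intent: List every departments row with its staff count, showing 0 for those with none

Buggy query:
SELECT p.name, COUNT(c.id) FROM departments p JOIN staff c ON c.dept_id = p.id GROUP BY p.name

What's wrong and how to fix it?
Bug: An inner join excludes parents with zero children

Fix: Switch to LEFT JOIN to retain unmatched parent rows

Corrected query:
SELECT p.name, COUNT(c.id) FROM departments p LEFT JOIN staff c ON c.dept_id = p.id GROUP BY p.name

Result:
name        | COUNT(c.id)
------------+------------
Engineering | 3          
Finance     | 0          
HR          | 1          
Legal       | 2          
Sales       | 1          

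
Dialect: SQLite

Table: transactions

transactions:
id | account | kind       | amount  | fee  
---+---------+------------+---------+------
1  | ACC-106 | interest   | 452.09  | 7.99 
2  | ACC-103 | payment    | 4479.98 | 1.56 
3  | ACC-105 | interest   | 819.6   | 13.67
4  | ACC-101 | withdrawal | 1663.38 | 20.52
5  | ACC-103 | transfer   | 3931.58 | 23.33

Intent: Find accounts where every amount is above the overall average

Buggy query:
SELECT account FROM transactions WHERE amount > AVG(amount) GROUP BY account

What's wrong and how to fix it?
Bug: AVG() is an aggregate; it can't sit directly in WHERE

Fix: Compute the overall average in a scalar subquery and compare each group's MIN against it in HAVING

Corrected query:
SELECT account FROM transactions GROUP BY account HAVING MIN(amount) > (SELECT AVG(amount) FROM transactions)

Result:
account
-------
ACC-103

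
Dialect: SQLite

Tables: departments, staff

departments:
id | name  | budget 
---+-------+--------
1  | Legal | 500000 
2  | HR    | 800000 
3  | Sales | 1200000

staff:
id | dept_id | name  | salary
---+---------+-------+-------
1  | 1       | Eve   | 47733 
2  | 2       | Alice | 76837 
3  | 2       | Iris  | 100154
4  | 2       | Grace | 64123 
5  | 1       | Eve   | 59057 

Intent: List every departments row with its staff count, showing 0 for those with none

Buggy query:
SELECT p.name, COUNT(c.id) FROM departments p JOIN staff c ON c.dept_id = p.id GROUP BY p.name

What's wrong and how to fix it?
Bug: An inner join excludes parents with zero children

Fix: Switch to LEFT JOIN to retain unmatched parent rows

Corrected query:
SELECT p.name, COUNT(c.id) FROM departments p LEFT JOIN staff c ON c.dept_id = p.id GROUP BY p.name

Result:
name  | COUNT(c.id)
------+------------
HR    | 3          
Legal | 2          
Sales | 0          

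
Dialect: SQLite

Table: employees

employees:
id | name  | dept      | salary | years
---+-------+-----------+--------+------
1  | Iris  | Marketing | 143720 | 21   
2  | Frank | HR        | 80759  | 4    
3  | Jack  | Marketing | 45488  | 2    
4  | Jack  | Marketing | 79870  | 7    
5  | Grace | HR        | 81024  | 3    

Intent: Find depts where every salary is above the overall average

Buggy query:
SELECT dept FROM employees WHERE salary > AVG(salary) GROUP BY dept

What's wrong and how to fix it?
Bug: AVG() is an aggregate; it can't sit directly in WHERE

Fix: Use a subquery for AVG and a HAVING MIN(...) filter so the condition holds for every row in the group

Corrected query:
SELECT dept FROM employees GROUP BY dept HAVING MIN(salary) > (SELECT AVG(salary) FROM employees)

Result:
(no rows)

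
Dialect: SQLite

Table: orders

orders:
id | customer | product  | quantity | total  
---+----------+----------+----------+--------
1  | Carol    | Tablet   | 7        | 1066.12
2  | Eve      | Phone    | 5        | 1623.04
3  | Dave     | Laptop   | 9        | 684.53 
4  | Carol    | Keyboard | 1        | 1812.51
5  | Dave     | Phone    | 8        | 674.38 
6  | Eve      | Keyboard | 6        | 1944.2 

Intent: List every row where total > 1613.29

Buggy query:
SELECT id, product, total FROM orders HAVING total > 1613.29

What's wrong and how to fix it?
Bug: This is a non-aggregate query (no GROUP BY, no aggregates), so in SQLite the HAVING clause is invalid here; a row-level condition belongs in WHERE

Fix: Replace HAVING with WHERE since the condition applies to individual rows

Corrected query:
SELECT id, product, total FROM orders WHERE total > 1613.29

Result:
id | product  | total  
---+----------+--------
2  | Phone    | 1623.04
4  | Keyboard | 1812.51
6  | Keyboard | 1944.2 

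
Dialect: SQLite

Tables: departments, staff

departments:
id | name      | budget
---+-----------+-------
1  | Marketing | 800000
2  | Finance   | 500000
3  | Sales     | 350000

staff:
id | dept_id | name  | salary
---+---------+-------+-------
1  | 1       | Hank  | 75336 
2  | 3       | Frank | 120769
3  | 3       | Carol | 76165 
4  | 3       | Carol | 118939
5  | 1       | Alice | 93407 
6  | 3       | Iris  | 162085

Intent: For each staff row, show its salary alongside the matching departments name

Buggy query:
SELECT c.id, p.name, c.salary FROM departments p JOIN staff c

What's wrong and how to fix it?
Bug: JOIN with no ON clause produces a cartesian product; every staff row pairs with every departments row

Fix: Specify the join condition linking the foreign key to the parent id

Corrected query:
SELECT c.id, p.name, c.salary FROM departments p JOIN staff c ON c.dept_id = p.id

Result:
id | name      | salary
---+-----------+-------
1  | Marketing | 75336 
2  | Sales     | 120769
3  | Sales     | 76165 
4  | Sales     | 118939
5  | Marketing | 93407 
6  | Sales     | 162085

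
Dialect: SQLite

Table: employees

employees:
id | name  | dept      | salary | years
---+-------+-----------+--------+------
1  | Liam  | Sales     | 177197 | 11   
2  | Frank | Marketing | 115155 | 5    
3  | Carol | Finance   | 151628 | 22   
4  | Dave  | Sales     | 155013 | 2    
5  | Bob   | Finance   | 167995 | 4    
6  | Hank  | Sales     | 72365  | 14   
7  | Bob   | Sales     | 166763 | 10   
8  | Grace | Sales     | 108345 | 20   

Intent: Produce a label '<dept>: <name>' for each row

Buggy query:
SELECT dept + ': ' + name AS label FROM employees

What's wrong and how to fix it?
Bug: SQLite uses || for string concatenation; + coerces text to numbers (yielding 0)

Fix: Use the || operator for string concatenation

Corrected query:
SELECT dept || ': ' || name AS label FROM employees

Result:
label           
----------------
Sales: Liam     
Marketing: Frank
Finance: Carol  
Sales: Dave     
Finance: Bob    
Sales: Hank     
Sales: Bob      
Sales: Grace    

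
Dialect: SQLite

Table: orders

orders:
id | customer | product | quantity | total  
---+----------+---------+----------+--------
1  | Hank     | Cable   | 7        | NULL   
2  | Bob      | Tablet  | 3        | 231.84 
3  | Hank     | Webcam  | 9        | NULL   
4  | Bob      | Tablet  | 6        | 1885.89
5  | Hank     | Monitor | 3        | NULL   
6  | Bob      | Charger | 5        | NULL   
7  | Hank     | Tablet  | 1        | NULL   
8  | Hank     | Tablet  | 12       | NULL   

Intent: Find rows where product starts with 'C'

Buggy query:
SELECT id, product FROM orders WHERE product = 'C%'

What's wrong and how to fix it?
Bug: Wildcards only work with LIKE; '=' treats '%' as a literal character

Fix: Replace '=' with LIKE so 'C%' is treated as a pattern

Corrected query:
SELECT id, product FROM orders WHERE product LIKE 'C%'

Result:
id | product
---+--------
1  | Cable  
6  | Charger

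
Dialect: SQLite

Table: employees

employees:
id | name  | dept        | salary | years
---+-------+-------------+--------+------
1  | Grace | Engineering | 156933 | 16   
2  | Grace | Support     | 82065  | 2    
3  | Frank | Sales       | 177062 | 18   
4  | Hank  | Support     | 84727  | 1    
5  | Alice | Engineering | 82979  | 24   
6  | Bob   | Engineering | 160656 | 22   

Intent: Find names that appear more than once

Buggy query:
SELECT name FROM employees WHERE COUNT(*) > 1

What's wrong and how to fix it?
Bug: WHERE can't reference COUNT(*); aggregates are computed after WHERE

Fix: Group first, then use HAVING for the count condition

Corrected query:
SELECT name FROM employees GROUP BY name HAVING COUNT(*) > 1

Result:
name 
-----
Grace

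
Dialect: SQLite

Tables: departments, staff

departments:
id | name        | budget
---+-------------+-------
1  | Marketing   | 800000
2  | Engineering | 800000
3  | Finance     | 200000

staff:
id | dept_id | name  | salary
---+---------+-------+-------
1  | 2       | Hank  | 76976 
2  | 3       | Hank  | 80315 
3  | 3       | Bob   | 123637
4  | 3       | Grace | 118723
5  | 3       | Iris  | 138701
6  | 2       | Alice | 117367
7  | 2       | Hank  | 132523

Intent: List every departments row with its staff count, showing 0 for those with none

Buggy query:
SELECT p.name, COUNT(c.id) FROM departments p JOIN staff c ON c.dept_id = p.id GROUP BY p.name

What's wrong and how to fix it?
Bug: INNER JOIN drops departments rows that have no matching staff rows

Fix: Switch to LEFT JOIN to retain unmatched parent rows

Corrected query:
SELECT p.name, COUNT(c.id) FROM departments p LEFT JOIN staff c ON c.dept_id = p.id GROUP BY p.name

Result:
name        | COUNT(c.id)
------------+------------
Engineering | 3          
Finance     | 4          
Marketing   | 0          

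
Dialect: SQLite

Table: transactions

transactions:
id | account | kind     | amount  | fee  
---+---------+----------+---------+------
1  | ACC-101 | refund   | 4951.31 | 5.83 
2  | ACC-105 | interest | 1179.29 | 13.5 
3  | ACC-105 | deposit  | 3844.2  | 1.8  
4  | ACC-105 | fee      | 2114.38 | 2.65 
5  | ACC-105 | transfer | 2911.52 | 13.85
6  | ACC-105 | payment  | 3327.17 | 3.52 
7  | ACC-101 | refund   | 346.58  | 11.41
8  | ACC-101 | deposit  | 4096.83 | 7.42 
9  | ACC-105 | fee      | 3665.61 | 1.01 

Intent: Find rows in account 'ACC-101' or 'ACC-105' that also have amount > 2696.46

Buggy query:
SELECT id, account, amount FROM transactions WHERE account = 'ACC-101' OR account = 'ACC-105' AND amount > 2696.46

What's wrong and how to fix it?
Bug: AND binds tighter than OR, so this parses as account = 'ACC-101' OR (account = 'ACC-105' AND amount > 2696.46)

Fix: Group the OR with parentheses (or use IN), then AND the threshold

Corrected query:
SELECT id, account, amount FROM transactions WHERE (account = 'ACC-101' OR account = 'ACC-105') AND amount > 2696.46

Result:
id | account | amount 
---+---------+--------
1  | ACC-101 | 4951.31
3  | ACC-105 | 3844.2 
5  | ACC-105 | 2911.52
6  | ACC-105 | 3327.17
8  | ACC-101 | 4096.83
9  | ACC-105 | 3665.61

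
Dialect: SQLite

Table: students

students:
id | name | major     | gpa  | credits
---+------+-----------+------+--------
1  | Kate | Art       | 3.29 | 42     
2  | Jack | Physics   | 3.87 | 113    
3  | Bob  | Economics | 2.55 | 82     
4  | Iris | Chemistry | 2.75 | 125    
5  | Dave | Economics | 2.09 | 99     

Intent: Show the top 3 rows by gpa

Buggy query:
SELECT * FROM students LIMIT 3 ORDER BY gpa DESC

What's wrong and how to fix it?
Bug: LIMIT must come after ORDER BY

Fix: Sort with ORDER BY, then apply LIMIT

Corrected query:
SELECT * FROM students ORDER BY gpa DESC LIMIT 3

Result:
id | name | major     | gpa  | credits
---+------+-----------+------+--------
2  | Jack | Physics   | 3.87 | 113    
1  | Kate | Art       | 3.29 | 42     
4  | Iris | Chemistry | 2.75 | 125    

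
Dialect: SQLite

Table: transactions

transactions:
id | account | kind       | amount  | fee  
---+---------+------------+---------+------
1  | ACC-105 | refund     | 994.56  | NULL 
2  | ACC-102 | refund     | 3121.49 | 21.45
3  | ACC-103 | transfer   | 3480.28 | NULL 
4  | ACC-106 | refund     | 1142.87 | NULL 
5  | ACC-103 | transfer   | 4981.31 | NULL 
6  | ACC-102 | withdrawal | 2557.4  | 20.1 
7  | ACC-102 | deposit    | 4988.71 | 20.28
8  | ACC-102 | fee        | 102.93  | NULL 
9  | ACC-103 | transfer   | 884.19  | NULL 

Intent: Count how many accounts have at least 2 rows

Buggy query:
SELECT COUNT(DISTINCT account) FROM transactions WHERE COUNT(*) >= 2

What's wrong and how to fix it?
Bug: COUNT(*) cannot appear in WHERE; the per-group count doesn't exist yet

Fix: Group first with HAVING COUNT(*) >= 2, then COUNT the resulting groups

Corrected query:
SELECT COUNT(*) FROM (SELECT account FROM transactions GROUP BY account HAVING COUNT(*) >= 2)

Result:
COUNT(*)
--------
2       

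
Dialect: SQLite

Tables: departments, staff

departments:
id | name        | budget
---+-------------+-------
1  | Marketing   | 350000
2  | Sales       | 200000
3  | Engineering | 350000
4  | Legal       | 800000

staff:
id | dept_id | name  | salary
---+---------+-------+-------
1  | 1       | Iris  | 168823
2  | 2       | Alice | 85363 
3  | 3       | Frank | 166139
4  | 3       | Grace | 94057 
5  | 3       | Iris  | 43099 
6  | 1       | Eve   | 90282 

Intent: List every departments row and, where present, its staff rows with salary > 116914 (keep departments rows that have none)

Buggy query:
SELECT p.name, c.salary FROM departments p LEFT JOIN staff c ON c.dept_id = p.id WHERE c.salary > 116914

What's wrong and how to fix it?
Bug: A WHERE condition on the right-hand table after LEFT JOIN drops unmatched parents

Fix: Put 'c.salary > 116914' in the JOIN's ON clause instead of WHERE

Corrected query:
SELECT p.name, c.salary FROM departments p LEFT JOIN staff c ON c.dept_id = p.id AND c.salary > 116914

Result:
name        | salary
------------+-------
Marketing   | 168823
Sales       | NULL  
Engineering | 166139
Legal       | NULL  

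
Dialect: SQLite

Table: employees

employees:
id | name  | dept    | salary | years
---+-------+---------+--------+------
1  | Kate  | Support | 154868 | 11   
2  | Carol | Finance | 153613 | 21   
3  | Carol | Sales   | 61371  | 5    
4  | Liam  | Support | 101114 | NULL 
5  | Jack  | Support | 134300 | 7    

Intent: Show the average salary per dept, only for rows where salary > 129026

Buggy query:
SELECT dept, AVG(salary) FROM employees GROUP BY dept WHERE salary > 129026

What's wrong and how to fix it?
Bug: Row-level WHERE must come before GROUP BY in the clause order

Fix: Place WHERE between FROM and GROUP BY

Corrected query:
SELECT dept, AVG(salary) FROM employees WHERE salary > 129026 GROUP BY dept

Result:
dept    | AVG(salary)
--------+------------
Finance | 153613     
Support | 144584     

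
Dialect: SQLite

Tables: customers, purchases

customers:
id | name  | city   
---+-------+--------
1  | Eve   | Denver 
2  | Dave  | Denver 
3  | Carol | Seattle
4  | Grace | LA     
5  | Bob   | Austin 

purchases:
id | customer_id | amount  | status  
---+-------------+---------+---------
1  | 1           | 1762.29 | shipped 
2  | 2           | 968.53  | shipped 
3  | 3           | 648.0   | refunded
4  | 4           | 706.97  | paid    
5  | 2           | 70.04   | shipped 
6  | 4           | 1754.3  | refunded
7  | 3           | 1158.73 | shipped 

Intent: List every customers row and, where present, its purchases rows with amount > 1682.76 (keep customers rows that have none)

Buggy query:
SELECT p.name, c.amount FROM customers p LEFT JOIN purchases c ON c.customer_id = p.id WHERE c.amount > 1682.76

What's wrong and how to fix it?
Bug: A WHERE condition on the right-hand table after LEFT JOIN drops unmatched parents

Fix: Move the right-table condition into the ON clause so unmatched parents are kept

Corrected query:
SELECT p.name, c.amount FROM customers p LEFT JOIN purchases c ON c.customer_id = p.id AND c.amount > 1682.76

Result:
name  | amount 
------+--------
Eve   | 1762.29
Dave  | NULL   
Carol | NULL   
Grace | 1754.3 
Bob   | NULL   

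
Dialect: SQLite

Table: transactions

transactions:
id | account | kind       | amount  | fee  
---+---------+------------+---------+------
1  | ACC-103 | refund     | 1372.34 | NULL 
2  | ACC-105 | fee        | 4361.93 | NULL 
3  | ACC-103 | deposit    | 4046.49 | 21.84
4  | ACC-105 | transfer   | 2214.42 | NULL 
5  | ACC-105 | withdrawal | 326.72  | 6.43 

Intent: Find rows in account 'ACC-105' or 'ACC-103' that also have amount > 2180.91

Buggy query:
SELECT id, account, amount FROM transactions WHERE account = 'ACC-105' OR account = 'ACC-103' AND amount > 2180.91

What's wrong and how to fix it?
Bug: Without parentheses, AND is evaluated before OR, so the amount filter only applies to the 'ACC-103' branch

Fix: Add parentheses around the OR so the AND applies to both alternatives

Corrected query:
SELECT id, account, amount FROM transactions WHERE (account = 'ACC-105' OR account = 'ACC-103') AND amount > 2180.91

Result:
id | account | amount 
---+---------+--------
2  | ACC-105 | 4361.93
3  | ACC-103 | 4046.49
4  | ACC-105 | 2214.42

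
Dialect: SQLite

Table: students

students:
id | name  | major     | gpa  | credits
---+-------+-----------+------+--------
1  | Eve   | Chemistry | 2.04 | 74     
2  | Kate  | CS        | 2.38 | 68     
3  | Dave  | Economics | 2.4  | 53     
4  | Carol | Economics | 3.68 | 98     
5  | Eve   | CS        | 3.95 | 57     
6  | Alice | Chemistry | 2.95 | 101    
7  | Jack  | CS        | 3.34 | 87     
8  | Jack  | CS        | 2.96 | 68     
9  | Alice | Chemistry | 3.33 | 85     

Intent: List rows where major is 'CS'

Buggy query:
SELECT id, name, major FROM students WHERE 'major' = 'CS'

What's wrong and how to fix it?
Bug: 'major' in single quotes is a string literal, not the column; the comparison is literal-vs-literal and never true

Fix: Reference the column as major without single quotes

Corrected query:
SELECT id, name, major FROM students WHERE major = 'CS'

Result:
id | name | major
---+------+------
2  | Kate | CS   
5  | Eve  | CS   
7  | Jack | CS   
8  | Jack | CS   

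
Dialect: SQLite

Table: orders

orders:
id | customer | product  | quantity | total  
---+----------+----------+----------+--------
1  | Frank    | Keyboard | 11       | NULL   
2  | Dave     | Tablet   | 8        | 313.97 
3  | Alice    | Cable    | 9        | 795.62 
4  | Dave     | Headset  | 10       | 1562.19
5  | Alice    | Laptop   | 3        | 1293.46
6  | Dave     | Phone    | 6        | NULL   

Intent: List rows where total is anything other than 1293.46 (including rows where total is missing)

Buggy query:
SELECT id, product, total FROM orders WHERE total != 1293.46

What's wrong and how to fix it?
Bug: Inequality against NULL is unknown, not true; rows with NULL are dropped

Fix: Handle NULL separately with IS NULL alongside the inequality

Corrected query:
SELECT id, product, total FROM orders WHERE total != 1293.46 OR total IS NULL

Result:
id | product  | total  
---+----------+--------
1  | Keyboard | NULL   
2  | Tablet   | 313.97 
3  | Cable    | 795.62 
4  | Headset  | 1562.19
6  | Phone    | NULL   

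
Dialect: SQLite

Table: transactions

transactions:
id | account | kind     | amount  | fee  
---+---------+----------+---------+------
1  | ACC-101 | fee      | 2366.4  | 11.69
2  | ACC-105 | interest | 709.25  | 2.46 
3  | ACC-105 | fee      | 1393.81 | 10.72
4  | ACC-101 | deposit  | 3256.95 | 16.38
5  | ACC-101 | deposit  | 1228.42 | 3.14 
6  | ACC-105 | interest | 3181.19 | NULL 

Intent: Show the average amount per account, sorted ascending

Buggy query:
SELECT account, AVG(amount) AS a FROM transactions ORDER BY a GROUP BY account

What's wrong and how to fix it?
Bug: ORDER BY appears before GROUP BY; SQL clause order requires GROUP BY first

Fix: Move ORDER BY to the end, after GROUP BY

Corrected query:
SELECT account, AVG(amount) AS a FROM transactions GROUP BY account ORDER BY a

Result:
account | a          
--------+------------
ACC-105 | 1761.416667
ACC-101 | 2283.923333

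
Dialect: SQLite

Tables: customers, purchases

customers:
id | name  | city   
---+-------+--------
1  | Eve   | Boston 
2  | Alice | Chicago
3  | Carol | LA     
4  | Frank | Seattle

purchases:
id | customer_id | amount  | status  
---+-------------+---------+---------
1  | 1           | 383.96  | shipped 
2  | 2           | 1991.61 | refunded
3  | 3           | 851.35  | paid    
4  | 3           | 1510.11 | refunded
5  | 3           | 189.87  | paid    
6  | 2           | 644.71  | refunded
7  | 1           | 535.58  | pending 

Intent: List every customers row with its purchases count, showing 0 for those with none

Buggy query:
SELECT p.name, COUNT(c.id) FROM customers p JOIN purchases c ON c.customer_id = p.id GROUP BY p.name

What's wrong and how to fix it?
Bug: An inner join excludes parents with zero children

Fix: Switch to LEFT JOIN to retain unmatched parent rows

Corrected query:
SELECT p.name, COUNT(c.id) FROM customers p LEFT JOIN purchases c ON c.customer_id = p.id GROUP BY p.name

Result:
name  | COUNT(c.id)
------+------------
Alice | 2          
Carol | 3          
Eve   | 2          
Frank | 0          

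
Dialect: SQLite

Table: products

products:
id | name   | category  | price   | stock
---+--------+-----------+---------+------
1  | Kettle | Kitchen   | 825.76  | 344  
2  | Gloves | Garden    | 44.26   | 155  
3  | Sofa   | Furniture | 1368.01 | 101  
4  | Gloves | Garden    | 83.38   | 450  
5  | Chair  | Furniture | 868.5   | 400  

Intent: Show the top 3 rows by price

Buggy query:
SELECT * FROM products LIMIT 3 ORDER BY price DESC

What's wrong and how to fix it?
Bug: ORDER BY cannot follow LIMIT; LIMIT is the final clause

Fix: Swap the clauses: ORDER BY first, then LIMIT

Corrected query:
SELECT * FROM products ORDER BY price DESC LIMIT 3

Result:
id | name   | category  | price   | stock
---+--------+-----------+---------+------
3  | Sofa   | Furniture | 1368.01 | 101  
5  | Chair  | Furniture | 868.5   | 400  
1  | Kettle | Kitchen   | 825.76  | 344  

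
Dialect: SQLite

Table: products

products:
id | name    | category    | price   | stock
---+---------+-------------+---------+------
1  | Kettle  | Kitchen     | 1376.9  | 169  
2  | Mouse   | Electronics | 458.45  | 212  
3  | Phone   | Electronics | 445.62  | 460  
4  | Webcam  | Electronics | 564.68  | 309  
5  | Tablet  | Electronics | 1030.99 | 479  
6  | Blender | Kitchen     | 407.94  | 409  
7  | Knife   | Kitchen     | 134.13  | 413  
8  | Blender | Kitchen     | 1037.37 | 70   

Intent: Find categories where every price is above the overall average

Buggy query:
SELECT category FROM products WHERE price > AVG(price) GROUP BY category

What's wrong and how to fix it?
Bug: AVG() is an aggregate; it can't sit directly in WHERE

Fix: Compute the overall average in a scalar subquery and compare each group's MIN against it in HAVING

Corrected query:
SELECT category FROM products GROUP BY category HAVING MIN(price) > (SELECT AVG(price) FROM products)

Result:
(no rows)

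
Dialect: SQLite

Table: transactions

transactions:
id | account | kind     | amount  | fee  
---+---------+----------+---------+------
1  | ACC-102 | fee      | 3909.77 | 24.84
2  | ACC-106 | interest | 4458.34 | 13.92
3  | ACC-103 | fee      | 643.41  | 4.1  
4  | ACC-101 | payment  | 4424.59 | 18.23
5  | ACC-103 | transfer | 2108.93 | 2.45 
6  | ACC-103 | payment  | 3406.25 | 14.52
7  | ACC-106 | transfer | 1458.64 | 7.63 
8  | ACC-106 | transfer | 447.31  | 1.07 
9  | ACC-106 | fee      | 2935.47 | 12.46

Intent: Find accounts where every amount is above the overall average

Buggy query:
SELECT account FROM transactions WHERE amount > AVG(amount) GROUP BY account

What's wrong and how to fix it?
Bug: WHERE evaluates per row before aggregation, so AVG() is unavailable

Fix: Use a subquery for AVG and a HAVING MIN(...) filter so the condition holds for every row in the group

Corrected query:
SELECT account FROM transactions GROUP BY account HAVING MIN(amount) > (SELECT AVG(amount) FROM transactions)

Result:
account
-------
ACC-101
ACC-102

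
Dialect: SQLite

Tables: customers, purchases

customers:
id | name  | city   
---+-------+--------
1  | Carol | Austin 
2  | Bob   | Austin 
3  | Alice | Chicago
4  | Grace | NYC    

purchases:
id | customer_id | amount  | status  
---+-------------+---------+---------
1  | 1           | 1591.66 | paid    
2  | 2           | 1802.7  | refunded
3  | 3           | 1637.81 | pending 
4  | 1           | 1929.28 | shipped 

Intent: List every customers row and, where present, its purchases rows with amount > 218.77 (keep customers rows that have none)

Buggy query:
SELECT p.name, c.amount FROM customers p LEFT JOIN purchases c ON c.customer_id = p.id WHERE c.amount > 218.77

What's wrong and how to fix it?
Bug: A WHERE condition on the right-hand table after LEFT JOIN drops unmatched parents

Fix: Put 'c.amount > 218.77' in the JOIN's ON clause instead of WHERE

Corrected query:
SELECT p.name, c.amount FROM customers p LEFT JOIN purchases c ON c.customer_id = p.id AND c.amount > 218.77

Result:
name  | amount 
------+--------
Carol | 1591.66
Carol | 1929.28
Bob   | 1802.7 
Alice | 1637.81
Grace | NULL   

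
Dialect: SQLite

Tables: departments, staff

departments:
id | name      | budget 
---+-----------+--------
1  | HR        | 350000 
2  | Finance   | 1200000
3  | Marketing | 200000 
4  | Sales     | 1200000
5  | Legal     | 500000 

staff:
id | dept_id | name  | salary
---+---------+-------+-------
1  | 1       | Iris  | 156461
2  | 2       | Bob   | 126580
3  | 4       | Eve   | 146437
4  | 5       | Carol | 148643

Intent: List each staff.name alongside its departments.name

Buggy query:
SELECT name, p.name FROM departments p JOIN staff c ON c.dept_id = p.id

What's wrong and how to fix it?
Bug: 'name' exists in both joined tables, so the database can't tell which one is meant

Fix: Qualify the column with its table alias (c.name)

Corrected query:
SELECT c.name, p.name FROM departments p JOIN staff c ON c.dept_id = p.id

Result:
name  | name   
------+--------
Iris  | HR     
Bob   | Finance
Eve   | Sales  
Carol | Legal  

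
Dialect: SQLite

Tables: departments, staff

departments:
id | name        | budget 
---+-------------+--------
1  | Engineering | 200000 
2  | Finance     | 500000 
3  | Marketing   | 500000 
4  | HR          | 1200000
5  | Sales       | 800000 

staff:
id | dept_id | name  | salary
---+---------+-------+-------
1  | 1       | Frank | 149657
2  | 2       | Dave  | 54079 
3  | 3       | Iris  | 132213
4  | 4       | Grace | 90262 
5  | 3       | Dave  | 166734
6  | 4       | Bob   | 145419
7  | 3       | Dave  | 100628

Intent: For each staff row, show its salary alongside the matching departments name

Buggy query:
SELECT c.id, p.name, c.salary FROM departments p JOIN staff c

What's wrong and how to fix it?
Bug: Missing join condition: each staff row is matched to all departments rows instead of just its own

Fix: Add ON c.dept_id = p.id to the JOIN

Corrected query:
SELECT c.id, p.name, c.salary FROM departments p JOIN staff c ON c.dept_id = p.id

Result:
id | name        | salary
---+-------------+-------
1  | Engineering | 149657
2  | Finance     | 54079 
3  | Marketing   | 132213
4  | HR          | 90262 
5  | Marketing   | 166734
6  | HR          | 145419
7  | Marketing   | 100628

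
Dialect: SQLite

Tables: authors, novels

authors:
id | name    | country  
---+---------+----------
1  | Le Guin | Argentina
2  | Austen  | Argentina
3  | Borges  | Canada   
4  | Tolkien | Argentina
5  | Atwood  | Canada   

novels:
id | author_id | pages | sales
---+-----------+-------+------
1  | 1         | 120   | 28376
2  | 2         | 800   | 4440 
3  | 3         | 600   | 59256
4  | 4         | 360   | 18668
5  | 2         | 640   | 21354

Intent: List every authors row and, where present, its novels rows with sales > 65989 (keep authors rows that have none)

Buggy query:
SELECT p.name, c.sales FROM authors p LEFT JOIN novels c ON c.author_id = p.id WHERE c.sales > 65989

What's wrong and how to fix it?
Bug: A WHERE condition on the right-hand table after LEFT JOIN drops unmatched parents

Fix: Put 'c.sales > 65989' in the JOIN's ON clause instead of WHERE

Corrected query:
SELECT p.name, c.sales FROM authors p LEFT JOIN novels c ON c.author_id = p.id AND c.sales > 65989

Result:
name    | sales
--------+------
Le Guin | NULL 
Austen  | NULL 
Borges  | NULL 
Tolkien | NULL 
Atwood  | NULL 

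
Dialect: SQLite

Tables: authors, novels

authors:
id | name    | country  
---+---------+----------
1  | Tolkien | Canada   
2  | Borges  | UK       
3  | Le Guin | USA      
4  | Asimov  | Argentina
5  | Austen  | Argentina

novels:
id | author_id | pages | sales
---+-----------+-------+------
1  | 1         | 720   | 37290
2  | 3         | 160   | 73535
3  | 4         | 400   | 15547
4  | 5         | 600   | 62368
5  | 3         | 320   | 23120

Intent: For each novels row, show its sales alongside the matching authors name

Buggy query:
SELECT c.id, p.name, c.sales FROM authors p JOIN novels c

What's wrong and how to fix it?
Bug: JOIN with no ON clause produces a cartesian product; every novels row pairs with every authors row

Fix: Specify the join condition linking the foreign key to the parent id

Corrected query:
SELECT c.id, p.name, c.sales FROM authors p JOIN novels c ON c.author_id = p.id

Result:
id | name    | sales
---+---------+------
1  | Tolkien | 37290
2  | Le Guin | 73535
3  | Asimov  | 15547
4  | Austen  | 62368
5  | Le Guin | 23120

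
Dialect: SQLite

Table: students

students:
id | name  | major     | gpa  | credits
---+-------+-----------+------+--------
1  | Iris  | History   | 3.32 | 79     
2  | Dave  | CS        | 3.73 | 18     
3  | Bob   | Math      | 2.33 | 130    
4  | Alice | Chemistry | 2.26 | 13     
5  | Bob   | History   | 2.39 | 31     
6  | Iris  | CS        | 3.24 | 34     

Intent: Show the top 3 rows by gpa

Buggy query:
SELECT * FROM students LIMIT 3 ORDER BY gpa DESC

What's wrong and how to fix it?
Bug: ORDER BY cannot follow LIMIT; LIMIT is the final clause

Fix: Swap the clauses: ORDER BY first, then LIMIT

Corrected query:
SELECT * FROM students ORDER BY gpa DESC LIMIT 3

Result:
id | name | major   | gpa  | credits
---+------+---------+------+--------
2  | Dave | CS      | 3.73 | 18     
1  | Iris | History | 3.32 | 79     
6  | Iris | CS      | 3.24 | 34     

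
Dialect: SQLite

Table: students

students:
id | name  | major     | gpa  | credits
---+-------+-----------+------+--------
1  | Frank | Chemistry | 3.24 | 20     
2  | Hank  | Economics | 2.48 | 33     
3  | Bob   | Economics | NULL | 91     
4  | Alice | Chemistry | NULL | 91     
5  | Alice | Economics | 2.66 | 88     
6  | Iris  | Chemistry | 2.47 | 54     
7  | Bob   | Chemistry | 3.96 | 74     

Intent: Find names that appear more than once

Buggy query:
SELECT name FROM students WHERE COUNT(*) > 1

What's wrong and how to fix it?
Bug: WHERE can't reference COUNT(*); aggregates are computed after WHERE

Fix: Group first, then use HAVING for the count condition

Corrected query:
SELECT name FROM students GROUP BY name HAVING COUNT(*) > 1

Result:
name 
-----
Alice
Bob  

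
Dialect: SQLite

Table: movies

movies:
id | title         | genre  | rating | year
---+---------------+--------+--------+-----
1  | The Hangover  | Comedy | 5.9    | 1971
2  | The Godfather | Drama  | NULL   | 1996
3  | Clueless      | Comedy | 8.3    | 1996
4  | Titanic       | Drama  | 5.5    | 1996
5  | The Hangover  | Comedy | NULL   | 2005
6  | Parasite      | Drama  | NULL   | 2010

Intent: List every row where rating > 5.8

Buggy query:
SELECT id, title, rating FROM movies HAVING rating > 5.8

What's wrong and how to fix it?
Bug: This is a non-aggregate query (no GROUP BY, no aggregates), so in SQLite the HAVING clause is invalid here; a row-level condition belongs in WHERE

Fix: Use WHERE for row-level filtering

Corrected query:
SELECT id, title, rating FROM movies WHERE rating > 5.8

Result:
id | title        | rating
---+--------------+-------
1  | The Hangover | 5.9   
3  | Clueless     | 8.3   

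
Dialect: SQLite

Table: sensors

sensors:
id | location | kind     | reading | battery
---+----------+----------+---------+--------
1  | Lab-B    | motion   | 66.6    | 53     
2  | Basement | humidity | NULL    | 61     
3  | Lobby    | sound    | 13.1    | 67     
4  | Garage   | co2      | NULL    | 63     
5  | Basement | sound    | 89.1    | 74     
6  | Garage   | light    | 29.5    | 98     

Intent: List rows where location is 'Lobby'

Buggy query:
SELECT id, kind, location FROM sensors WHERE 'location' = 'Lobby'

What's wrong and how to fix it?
Bug: Single quotes denote string literals in SQL; the column name is being compared as a constant string

Fix: Remove the quotes around the column name (or use double quotes for an identifier)

Corrected query:
SELECT id, kind, location FROM sensors WHERE location = 'Lobby'

Result:
id | kind  | location
---+-------+---------
3  | sound | Lobby   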